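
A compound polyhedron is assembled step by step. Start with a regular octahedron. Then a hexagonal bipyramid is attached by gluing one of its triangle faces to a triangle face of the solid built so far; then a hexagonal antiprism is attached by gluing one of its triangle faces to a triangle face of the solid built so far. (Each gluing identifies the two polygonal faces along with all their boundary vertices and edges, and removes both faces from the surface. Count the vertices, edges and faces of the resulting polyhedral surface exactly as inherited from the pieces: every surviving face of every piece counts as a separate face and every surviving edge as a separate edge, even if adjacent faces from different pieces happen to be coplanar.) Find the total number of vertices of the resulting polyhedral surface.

A regular octahedron: V=6, E=12, F=8.
Attach a hexagonal bipyramid (V=8, E=18, F=12) along a 3-gon: merge 3 vertices and 3 edges, delete both glued faces → V=11, E=27, F=18.
Attach a hexagonal antiprism (V=12, E=24, F=14) along a 3-gon: merge 3 vertices and 3 edges, delete both glued faces → V=20, E=48, F=30.
Check: V − E + F = 20 − 48 + 30 = 2.

20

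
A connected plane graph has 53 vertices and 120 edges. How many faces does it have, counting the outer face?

Euler's formula for a connected plane graph: V − E + F = 2, so F = 2 − 53 + 120 = 69.

69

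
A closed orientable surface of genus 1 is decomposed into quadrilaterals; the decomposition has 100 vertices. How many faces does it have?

100

χ = 2 − 2·1 = 0, and every face is a square so 4F = 2E.
V − E + F = 0 with E = 4F/2 gives 100 − (4/2 − 1)·F = 0, so F = 100 and E = 200.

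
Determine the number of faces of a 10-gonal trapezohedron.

The n-trapezohedron (dual of the n-antiprism) has V = 2·10 + 2 = 22, E = 4·10 = 40, F = 2·10 = 20.

20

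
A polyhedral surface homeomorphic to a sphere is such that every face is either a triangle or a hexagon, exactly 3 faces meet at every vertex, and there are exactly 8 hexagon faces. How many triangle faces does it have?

4

Let x be the number of triangles; then F = 8 + x.
Edge–face incidences: 2E = 6·8 + 3·x = 48 + 3x.
Every vertex has degree 3, so 3V = 2E.
Euler: V − E + F = 2 ⇒ (2E)/3 − E + (8 + x) = 2.
Multiply by 6: 2·(2E) − 3·(2E) + 6·(8 + x) = 12, i.e. 48 + 6x − (48 + 3x) = 12.
Collecting terms: 3x = 12, so x = 4.
Then 2E = 48 + 3·4 = 60, so E = 30, V = 2E/3 = 20, F = 8 + 4 = 12.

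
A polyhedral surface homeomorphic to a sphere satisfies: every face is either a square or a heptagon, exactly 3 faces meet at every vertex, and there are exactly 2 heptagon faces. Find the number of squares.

Let x be the number of squares; then F = 2 + x.
Edge–face incidences: 2E = 7·2 + 4·x = 14 + 4x.
Every vertex has degree 3, so 3V = 2E.
Euler: V − E + F = 2 ⇒ (2E)/3 − E + (2 + x) = 2.
Multiply by 6: 2·(2E) − 3·(2E) + 6·(2 + x) = 12, i.e. 12 + 6x − (14 + 4x) = 12.
Collecting terms: 2x − 2 = 12, so 2x = 14, so x = 7.
Then 2E = 14 + 4·7 = 42, so E = 21, V = 2E/3 = 14, F = 2 + 7 = 9.

7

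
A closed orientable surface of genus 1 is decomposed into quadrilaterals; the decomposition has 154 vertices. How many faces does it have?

154

χ = 2 − 2·1 = 0, and every face is a square so 4F = 2E.
V − E + F = 0 with E = 4F/2 gives 154 − (4/2 − 1)·F = 0, so F = 154 and E = 308.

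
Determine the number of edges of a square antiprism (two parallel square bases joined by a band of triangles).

16

An antiprism on an n-gon has two n-gon caps and 2n triangles: V = 2·4 = 8, E = 4·4 = 16, F = 2·4 + 2 = 10.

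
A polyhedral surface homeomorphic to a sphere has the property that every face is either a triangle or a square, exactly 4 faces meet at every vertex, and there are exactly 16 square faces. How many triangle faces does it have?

Let x be the number of triangles; then F = 16 + x.
Edge–face incidences: 2E = 4·16 + 3·x = 64 + 3x.
Every vertex has degree 4, so 4V = 2E.
Euler: V − E + F = 2 ⇒ (2E)/4 − E + (16 + x) = 2.
Multiply by 8: 2·(2E) − 4·(2E) + 8·(16 + x) = 16, i.e. 128 + 8x − 2·(64 + 3x) = 16.
Collecting terms: 2x = 16, so x = 8.
Then 2E = 64 + 3·8 = 88, so E = 44, V = 2E/4 = 22, F = 16 + 8 = 24.

8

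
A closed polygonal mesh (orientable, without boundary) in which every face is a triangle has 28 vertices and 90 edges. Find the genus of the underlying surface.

Every face is a triangle and each edge borders two faces, so 3F = 2·90, giving F = 60.
χ = V − E + F = 28 − 90 + 60 = -2.
For a closed orientable surface χ = 2 − 2g, so g = (2 − (-2))/2 = 2.

2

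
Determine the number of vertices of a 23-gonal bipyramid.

25

A bipyramid over an n-gon has 2n triangular faces and n + 2 vertices: V = 23 + 2 = 25, E = 3·23 = 69, F = 2·23 = 46.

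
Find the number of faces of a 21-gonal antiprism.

An antiprism on an n-gon has two n-gon caps and 2n triangles: V = 2·21 = 42, E = 4·21 = 84, F = 2·21 + 2 = 44.
Check: V − E + F = 42 − 84 + 44 = 2.

44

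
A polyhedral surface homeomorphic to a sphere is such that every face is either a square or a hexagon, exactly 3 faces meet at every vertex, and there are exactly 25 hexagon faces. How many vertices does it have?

58

Let x be the number of squares; then F = 25 + x.
Edge–face incidences: 2E = 6·25 + 4·x = 150 + 4x.
Every vertex has degree 3, so 3V = 2E.
Euler: V − E + F = 2 ⇒ (2E)/3 − E + (25 + x) = 2.
Multiply by 6: 2·(2E) − 3·(2E) + 6·(25 + x) = 12, i.e. 150 + 6x − (150 + 4x) = 12.
Collecting terms: 2x = 12, so x = 6.
Then 2E = 150 + 4·6 = 174, so E = 87, V = 2E/3 = 58, F = 25 + 6 = 31.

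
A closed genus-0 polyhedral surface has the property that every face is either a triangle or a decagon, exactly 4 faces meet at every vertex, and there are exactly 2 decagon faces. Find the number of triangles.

Let x be the number of triangles; then F = 2 + x.
Edge–face incidences: 2E = 10·2 + 3·x = 20 + 3x.
Every vertex has degree 4, so 4V = 2E.
Euler: V − E + F = 2 ⇒ (2E)/4 − E + (2 + x) = 2.
Multiply by 8: 2·(2E) − 4·(2E) + 8·(2 + x) = 16, i.e. 16 + 8x − 2·(20 + 3x) = 16.
Collecting terms: 2x − 24 = 16, so 2x = 40, so x = 20.
Then 2E = 20 + 3·20 = 80, so E = 40, V = 2E/4 = 20, F = 2 + 20 = 22.

20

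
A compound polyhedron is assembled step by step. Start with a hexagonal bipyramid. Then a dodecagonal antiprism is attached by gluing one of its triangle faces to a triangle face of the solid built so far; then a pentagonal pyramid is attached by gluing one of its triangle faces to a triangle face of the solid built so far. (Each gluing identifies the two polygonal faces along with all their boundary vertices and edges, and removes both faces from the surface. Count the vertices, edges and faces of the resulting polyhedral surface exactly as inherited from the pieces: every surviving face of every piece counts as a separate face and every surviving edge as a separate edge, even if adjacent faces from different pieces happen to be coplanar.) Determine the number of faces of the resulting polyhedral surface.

A hexagonal bipyramid: V=8, E=18, F=12.
Attach a dodecagonal antiprism (V=24, E=48, F=26) along a 3-gon: merge 3 vertices and 3 edges, delete both glued faces → V=29, E=63, F=36.
Attach a pentagonal pyramid (V=6, E=10, F=6) along a 3-gon: merge 3 vertices and 3 edges, delete both glued faces → V=32, E=70, F=40.
Check: V − E + F = 32 − 70 + 40 = 2.

40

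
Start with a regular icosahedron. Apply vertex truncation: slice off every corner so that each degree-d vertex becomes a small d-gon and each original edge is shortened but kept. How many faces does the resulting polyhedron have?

The base solid has V = 12, E = 30, F = 20.
Truncation replaces each original edge-end by a new vertex, so V′ = 2E = 60.
Each original edge survives, and each old vertex of degree d contributes d new edges; summing degrees gives Σd = 2E, so E′ = E + 2E = 3E = 90.
Each original face survives and each original vertex becomes one new face: F′ = F + V = 32.

32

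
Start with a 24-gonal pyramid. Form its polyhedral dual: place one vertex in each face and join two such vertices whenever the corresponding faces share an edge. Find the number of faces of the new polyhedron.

The base solid has V = 25, E = 48, F = 25.
The dual swaps V and F and preserves E: V′ = F = 25, E′ = E = 48, F′ = V = 25.

25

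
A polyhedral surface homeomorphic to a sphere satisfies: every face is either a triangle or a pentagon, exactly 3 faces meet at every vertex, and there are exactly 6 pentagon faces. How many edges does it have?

18

Let x be the number of triangles; then F = 6 + x.
Edge–face incidences: 2E = 5·6 + 3·x = 30 + 3x.
Every vertex has degree 3, so 3V = 2E.
Euler: V − E + F = 2 ⇒ (2E)/3 − E + (6 + x) = 2.
Multiply by 6: 2·(2E) − 3·(2E) + 6·(6 + x) = 12, i.e. 36 + 6x − (30 + 3x) = 12.
Collecting terms: 3x + 6 = 12, so 3x = 6, so x = 2.
Then 2E = 30 + 3·2 = 36, so E = 18, V = 2E/3 = 12, F = 6 + 2 = 8.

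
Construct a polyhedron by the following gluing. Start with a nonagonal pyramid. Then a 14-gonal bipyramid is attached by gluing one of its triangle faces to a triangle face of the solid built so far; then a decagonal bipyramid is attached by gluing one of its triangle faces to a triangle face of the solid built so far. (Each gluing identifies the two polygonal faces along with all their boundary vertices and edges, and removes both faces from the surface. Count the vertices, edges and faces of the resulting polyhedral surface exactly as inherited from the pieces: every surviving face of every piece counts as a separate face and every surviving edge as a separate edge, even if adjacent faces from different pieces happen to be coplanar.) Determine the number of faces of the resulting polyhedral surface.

54

A nonagonal pyramid: V=10, E=18, F=10.
Attach a 14-gonal bipyramid (V=16, E=42, F=28) along a 3-gon: merge 3 vertices and 3 edges, delete both glued faces → V=23, E=57, F=36.
Attach a decagonal bipyramid (V=12, E=30, F=20) along a 3-gon: merge 3 vertices and 3 edges, delete both glued faces → V=32, E=84, F=54.
Check: V − E + F = 32 − 84 + 54 = 2.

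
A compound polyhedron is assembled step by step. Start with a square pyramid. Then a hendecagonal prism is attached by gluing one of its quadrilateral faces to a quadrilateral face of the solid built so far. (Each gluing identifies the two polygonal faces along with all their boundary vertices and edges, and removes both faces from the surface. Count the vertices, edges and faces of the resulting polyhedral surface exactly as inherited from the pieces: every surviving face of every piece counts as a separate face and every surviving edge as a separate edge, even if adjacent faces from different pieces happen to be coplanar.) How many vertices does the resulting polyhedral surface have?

A square pyramid: V=5, E=8, F=5.
Attach a hendecagonal prism (V=22, E=33, F=13) along a 4-gon: merge 4 vertices and 4 edges, delete both glued faces → V=23, E=37, F=16.
Check: V − E + F = 23 − 37 + 16 = 2.

23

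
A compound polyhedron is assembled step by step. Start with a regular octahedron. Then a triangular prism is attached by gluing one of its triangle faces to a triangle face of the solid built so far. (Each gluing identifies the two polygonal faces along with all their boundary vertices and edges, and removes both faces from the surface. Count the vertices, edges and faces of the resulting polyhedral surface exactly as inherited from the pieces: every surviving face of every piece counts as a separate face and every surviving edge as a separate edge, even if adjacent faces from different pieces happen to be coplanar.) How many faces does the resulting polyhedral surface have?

11

A regular octahedron: V=6, E=12, F=8.
Attach a triangular prism (V=6, E=9, F=5) along a 3-gon: merge 3 vertices and 3 edges, delete both glued faces → V=9, E=18, F=11.
Check: V − E + F = 9 − 18 + 11 = 2.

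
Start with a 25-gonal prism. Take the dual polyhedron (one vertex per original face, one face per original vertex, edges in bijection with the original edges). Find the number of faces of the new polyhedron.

The base solid has V = 50, E = 75, F = 27.
The dual swaps V and F and preserves E: V′ = F = 27, E′ = E = 75, F′ = V = 50.

50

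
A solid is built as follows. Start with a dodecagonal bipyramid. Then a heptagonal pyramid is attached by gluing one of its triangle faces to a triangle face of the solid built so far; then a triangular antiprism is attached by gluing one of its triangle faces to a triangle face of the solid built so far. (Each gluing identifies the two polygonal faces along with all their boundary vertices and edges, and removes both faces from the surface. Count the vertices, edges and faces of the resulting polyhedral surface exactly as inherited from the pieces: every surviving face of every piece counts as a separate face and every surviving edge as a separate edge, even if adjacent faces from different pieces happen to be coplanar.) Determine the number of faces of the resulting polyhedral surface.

A dodecagonal bipyramid: V=14, E=36, F=24.
Attach a heptagonal pyramid (V=8, E=14, F=8) along a 3-gon: merge 3 vertices and 3 edges, delete both glued faces → V=19, E=47, F=30.
Attach a triangular antiprism (V=6, E=12, F=8) along a 3-gon: merge 3 vertices and 3 edges, delete both glued faces → V=22, E=56, F=36.
Check: V − E + F = 22 − 56 + 36 = 2.

36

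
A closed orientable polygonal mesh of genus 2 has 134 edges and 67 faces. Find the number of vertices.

65

For a closed orientable surface of genus 2, χ = 2 − 2·2 = -2.
V = -2 + E − F = -2 + 134 − 67 = 65.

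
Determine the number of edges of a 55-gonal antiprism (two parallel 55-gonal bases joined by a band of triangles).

An antiprism on an n-gon has two n-gon caps and 2n triangles: V = 2·55 = 110, E = 4·55 = 220, F = 2·55 + 2 = 112.
Check: V − E + F = 110 − 220 + 112 = 2.

220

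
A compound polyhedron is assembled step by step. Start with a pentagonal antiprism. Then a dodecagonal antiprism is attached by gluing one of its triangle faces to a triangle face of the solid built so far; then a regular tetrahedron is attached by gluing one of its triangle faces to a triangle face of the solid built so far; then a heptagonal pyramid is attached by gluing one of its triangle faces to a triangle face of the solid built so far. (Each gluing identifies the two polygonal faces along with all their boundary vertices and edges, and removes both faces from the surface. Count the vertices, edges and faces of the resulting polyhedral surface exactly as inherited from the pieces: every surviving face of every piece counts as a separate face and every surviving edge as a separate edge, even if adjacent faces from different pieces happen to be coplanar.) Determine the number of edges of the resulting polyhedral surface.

79

A pentagonal antiprism: V=10, E=20, F=12.
Attach a dodecagonal antiprism (V=24, E=48, F=26) along a 3-gon: merge 3 vertices and 3 edges, delete both glued faces → V=31, E=65, F=36.
Attach a regular tetrahedron (V=4, E=6, F=4) along a 3-gon: merge 3 vertices and 3 edges, delete both glued faces → V=32, E=68, F=38.
Attach a heptagonal pyramid (V=8, E=14, F=8) along a 3-gon: merge 3 vertices and 3 edges, delete both glued faces → V=37, E=79, F=44.
Check: V − E + F = 37 − 79 + 44 = 2.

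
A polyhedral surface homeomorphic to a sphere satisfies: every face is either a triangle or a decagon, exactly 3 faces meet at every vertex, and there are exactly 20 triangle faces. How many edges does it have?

90

Let x be the number of decagons; then F = 20 + x.
Edge–face incidences: 2E = 3·20 + 10·x = 60 + 10x.
Every vertex has degree 3, so 3V = 2E.
Euler: V − E + F = 2 ⇒ (2E)/3 − E + (20 + x) = 2.
Multiply by 6: 2·(2E) − 3·(2E) + 6·(20 + x) = 12, i.e. 120 + 6x − (60 + 10x) = 12.
Collecting terms: −4x + 60 = 12, so −4x = −48, so x = 12.
Then 2E = 60 + 10·12 = 180, so E = 90, V = 2E/3 = 60, F = 20 + 12 = 32.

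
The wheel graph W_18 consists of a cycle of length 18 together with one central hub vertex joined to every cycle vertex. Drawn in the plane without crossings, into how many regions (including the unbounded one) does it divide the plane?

W_18 has V = 18 + 1 = 19 vertices and E = 2·18 = 36 edges.
By Euler's formula F = 2 − V + E = 2 − 19 + 36 = 19.

19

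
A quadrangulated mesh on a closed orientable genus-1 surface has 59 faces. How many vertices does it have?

χ = 2 − 2·1 = 0, and every face is a square so 4F = 2E.
E = 4·59/2 = 118. Then V = 0 + E − F = 0 + 118 − 59 = 59.

59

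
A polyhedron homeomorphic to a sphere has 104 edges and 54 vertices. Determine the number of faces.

52

Here V − E + F = 2.
F = 2 − V + E = 2 − 54 + 104 = 52.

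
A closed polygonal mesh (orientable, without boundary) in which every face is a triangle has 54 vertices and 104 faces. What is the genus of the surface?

Every face is a triangle, so 2E = 3·104 = 312, giving E = 156.
χ = V − E + F = 54 − 156 + 104 = 2.
For a closed orientable surface χ = 2 − 2g, so g = (2 − (2))/2 = 0.

0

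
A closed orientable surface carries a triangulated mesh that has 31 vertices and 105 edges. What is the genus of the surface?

Every face is a triangle and each edge borders two faces, so 3F = 2·105, giving F = 70.
χ = V − E + F = 31 − 105 + 70 = -4.
For a closed orientable surface χ = 2 − 2g, so g = (2 − (-4))/2 = 3.

3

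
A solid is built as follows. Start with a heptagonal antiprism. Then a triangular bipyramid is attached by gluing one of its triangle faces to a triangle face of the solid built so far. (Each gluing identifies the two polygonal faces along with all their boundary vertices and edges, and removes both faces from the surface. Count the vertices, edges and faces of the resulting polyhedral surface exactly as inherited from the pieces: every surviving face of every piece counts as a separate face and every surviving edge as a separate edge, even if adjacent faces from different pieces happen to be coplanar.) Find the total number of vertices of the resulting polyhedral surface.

A heptagonal antiprism: V=14, E=28, F=16.
Attach a triangular bipyramid (V=5, E=9, F=6) along a 3-gon: merge 3 vertices and 3 edges, delete both glued faces → V=16, E=34, F=20.
Check: V − E + F = 16 − 34 + 20 = 2.

16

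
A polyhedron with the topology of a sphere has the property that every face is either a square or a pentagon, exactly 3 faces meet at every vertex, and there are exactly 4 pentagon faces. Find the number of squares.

4

Let x be the number of squares; then F = 4 + x.
Edge–face incidences: 2E = 5·4 + 4·x = 20 + 4x.
Every vertex has degree 3, so 3V = 2E.
Euler: V − E + F = 2 ⇒ (2E)/3 − E + (4 + x) = 2.
Multiply by 6: 2·(2E) − 3·(2E) + 6·(4 + x) = 12, i.e. 24 + 6x − (20 + 4x) = 12.
Collecting terms: 2x + 4 = 12, so 2x = 8, so x = 4.
Then 2E = 20 + 4·4 = 36, so E = 18, V = 2E/3 = 12, F = 4 + 4 = 8.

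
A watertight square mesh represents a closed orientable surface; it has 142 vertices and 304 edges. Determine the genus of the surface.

6

Every face is a square and each edge borders two faces, so 4F = 2·304, giving F = 152.
χ = V − E + F = 142 − 304 + 152 = -10.
For a closed orientable surface χ = 2 − 2g, so g = (2 − (-10))/2 = 6.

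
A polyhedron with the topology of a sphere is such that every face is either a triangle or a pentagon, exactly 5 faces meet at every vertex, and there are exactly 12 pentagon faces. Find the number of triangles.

Let x be the number of triangles; then F = 12 + x.
Edge–face incidences: 2E = 5·12 + 3·x = 60 + 3x.
Every vertex has degree 5, so 5V = 2E.
Euler: V − E + F = 2 ⇒ (2E)/5 − E + (12 + x) = 2.
Multiply by 10: 2·(2E) − 5·(2E) + 10·(12 + x) = 20, i.e. 120 + 10x − 3·(60 + 3x) = 20.
Collecting terms: x − 60 = 20, so x = 80.
Then 2E = 60 + 3·80 = 300, so E = 150, V = 2E/5 = 60, F = 12 + 80 = 92.

80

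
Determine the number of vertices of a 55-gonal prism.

110

A prism on an n-gon has two n-gon bases and n rectangular sides: V = 2·55 = 110, E = 3·55 = 165, F = 55 + 2 = 57.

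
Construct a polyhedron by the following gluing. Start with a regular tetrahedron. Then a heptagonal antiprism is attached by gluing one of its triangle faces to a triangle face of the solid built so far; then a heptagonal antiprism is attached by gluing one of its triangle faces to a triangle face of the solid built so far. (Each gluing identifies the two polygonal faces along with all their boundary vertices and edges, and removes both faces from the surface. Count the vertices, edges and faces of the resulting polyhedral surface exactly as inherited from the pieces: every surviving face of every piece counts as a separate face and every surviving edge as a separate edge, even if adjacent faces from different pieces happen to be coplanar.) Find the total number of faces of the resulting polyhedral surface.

A regular tetrahedron: V=4, E=6, F=4.
Attach a heptagonal antiprism (V=14, E=28, F=16) along a 3-gon: merge 3 vertices and 3 edges, delete both glued faces → V=15, E=31, F=18.
Attach a heptagonal antiprism (V=14, E=28, F=16) along a 3-gon: merge 3 vertices and 3 edges, delete both glued faces → V=26, E=56, F=32.
Check: V − E + F = 26 − 56 + 32 = 2.

32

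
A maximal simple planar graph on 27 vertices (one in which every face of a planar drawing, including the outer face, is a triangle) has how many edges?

In a plane triangulation 3F = 2E and V − E + F = 2, so E = 3V − 6 = 3·27 − 6 = 75.

75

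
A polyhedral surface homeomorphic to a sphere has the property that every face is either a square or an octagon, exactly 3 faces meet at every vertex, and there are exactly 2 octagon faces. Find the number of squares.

8

Let x be the number of squares; then F = 2 + x.
Edge–face incidences: 2E = 8·2 + 4·x = 16 + 4x.
Every vertex has degree 3, so 3V = 2E.
Euler: V − E + F = 2 ⇒ (2E)/3 − E + (2 + x) = 2.
Multiply by 6: 2·(2E) − 3·(2E) + 6·(2 + x) = 12, i.e. 12 + 6x − (16 + 4x) = 12.
Collecting terms: 2x − 4 = 12, so 2x = 16, so x = 8.
Then 2E = 16 + 4·8 = 48, so E = 24, V = 2E/3 = 16, F = 2 + 8 = 10.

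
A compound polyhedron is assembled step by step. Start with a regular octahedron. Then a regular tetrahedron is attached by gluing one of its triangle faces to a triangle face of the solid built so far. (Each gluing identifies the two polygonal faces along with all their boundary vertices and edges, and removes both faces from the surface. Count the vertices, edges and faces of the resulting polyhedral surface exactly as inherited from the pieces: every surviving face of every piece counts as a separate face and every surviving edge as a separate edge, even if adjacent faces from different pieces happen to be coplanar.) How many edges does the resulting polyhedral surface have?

15

A regular octahedron: V=6, E=12, F=8.
Attach a regular tetrahedron (V=4, E=6, F=4) along a 3-gon: merge 3 vertices and 3 edges, delete both glued faces → V=7, E=15, F=10.
Check: V − E + F = 7 − 15 + 10 = 2.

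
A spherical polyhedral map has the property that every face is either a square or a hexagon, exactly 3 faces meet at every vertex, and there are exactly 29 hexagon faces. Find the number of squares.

6

Let x be the number of squares; then F = 29 + x.
Edge–face incidences: 2E = 6·29 + 4·x = 174 + 4x.
Every vertex has degree 3, so 3V = 2E.
Euler: V − E + F = 2 ⇒ (2E)/3 − E + (29 + x) = 2.
Multiply by 6: 2·(2E) − 3·(2E) + 6·(29 + x) = 12, i.e. 174 + 6x − (174 + 4x) = 12.
Collecting terms: 2x = 12, so x = 6.
Then 2E = 174 + 4·6 = 198, so E = 99, V = 2E/3 = 66, F = 29 + 6 = 35.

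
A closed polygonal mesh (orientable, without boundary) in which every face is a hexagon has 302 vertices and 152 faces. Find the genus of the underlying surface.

2

Every face is a hexagon, so 2E = 6·152 = 912, giving E = 456.
χ = V − E + F = 302 − 456 + 152 = -2.
For a closed orientable surface χ = 2 − 2g, so g = (2 − (-2))/2 = 2.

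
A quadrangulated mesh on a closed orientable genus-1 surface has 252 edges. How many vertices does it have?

126

χ = 2 − 2·1 = 0, and every face is a square so 4F = 2E.
F = 2E/4 = 126. Then V = 0 + E − F = 0 + 252 − 126 = 126.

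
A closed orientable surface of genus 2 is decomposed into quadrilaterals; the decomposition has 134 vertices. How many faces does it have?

χ = 2 − 2·2 = -2, and every face is a square so 4F = 2E.
V − E + F = -2 with E = 4F/2 gives 134 − (4/2 − 1)·F = -2, so F = 136 and E = 272.

136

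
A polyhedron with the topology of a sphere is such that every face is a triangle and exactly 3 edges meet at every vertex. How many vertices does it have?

4

Each face has 3 edges and each edge borders two faces, so 2E = 3F.
Each vertex has degree 3, so 3V = 2E and hence V = 3F/3.
Euler: V − E + F = 2 ⇒ (3F/3) − (3F/2) + F = 2.
Multiply by 6: (6 − 9 + 6)F = 12, i.e. 3F = 12.
So F = 4, E = 3·4/2 = 6, V = 3·4/3 = 4.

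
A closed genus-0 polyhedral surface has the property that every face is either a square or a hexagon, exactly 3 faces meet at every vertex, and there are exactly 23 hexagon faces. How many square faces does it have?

6

Let x be the number of squares; then F = 23 + x.
Edge–face incidences: 2E = 6·23 + 4·x = 138 + 4x.
Every vertex has degree 3, so 3V = 2E.
Euler: V − E + F = 2 ⇒ (2E)/3 − E + (23 + x) = 2.
Multiply by 6: 2·(2E) − 3·(2E) + 6·(23 + x) = 12, i.e. 138 + 6x − (138 + 4x) = 12.
Collecting terms: 2x = 12, so x = 6.
Then 2E = 138 + 4·6 = 162, so E = 81, V = 2E/3 = 54, F = 23 + 6 = 29.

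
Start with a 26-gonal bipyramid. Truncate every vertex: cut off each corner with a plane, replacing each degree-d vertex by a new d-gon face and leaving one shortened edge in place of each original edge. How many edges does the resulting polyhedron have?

The base solid has V = 28, E = 78, F = 52.
Truncation replaces each original edge-end by a new vertex, so V′ = 2E = 156.
Each original edge survives, and each old vertex of degree d contributes d new edges; summing degrees gives Σd = 2E, so E′ = E + 2E = 3E = 234.
Each original face survives and each original vertex becomes one new face: F′ = F + V = 80.

234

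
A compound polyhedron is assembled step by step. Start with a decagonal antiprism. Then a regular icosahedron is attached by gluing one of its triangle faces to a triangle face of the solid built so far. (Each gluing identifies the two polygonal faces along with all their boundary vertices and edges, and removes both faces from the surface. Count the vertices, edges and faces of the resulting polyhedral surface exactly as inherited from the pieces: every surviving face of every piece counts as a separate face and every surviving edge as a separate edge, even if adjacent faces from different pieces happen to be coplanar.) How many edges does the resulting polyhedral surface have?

A decagonal antiprism: V=20, E=40, F=22.
Attach a regular icosahedron (V=12, E=30, F=20) along a 3-gon: merge 3 vertices and 3 edges, delete both glued faces → V=29, E=67, F=40.
Check: V − E + F = 29 − 67 + 40 = 2.

67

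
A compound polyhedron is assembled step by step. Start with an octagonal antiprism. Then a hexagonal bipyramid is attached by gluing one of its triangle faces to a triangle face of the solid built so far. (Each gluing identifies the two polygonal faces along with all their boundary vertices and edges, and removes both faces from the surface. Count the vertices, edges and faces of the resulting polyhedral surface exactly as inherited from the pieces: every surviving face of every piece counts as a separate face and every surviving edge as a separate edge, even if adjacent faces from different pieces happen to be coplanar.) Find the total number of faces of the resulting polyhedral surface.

An octagonal antiprism: V=16, E=32, F=18.
Attach a hexagonal bipyramid (V=8, E=18, F=12) along a 3-gon: merge 3 vertices and 3 edges, delete both glued faces → V=21, E=47, F=28.
Check: V − E + F = 21 − 47 + 28 = 2.

28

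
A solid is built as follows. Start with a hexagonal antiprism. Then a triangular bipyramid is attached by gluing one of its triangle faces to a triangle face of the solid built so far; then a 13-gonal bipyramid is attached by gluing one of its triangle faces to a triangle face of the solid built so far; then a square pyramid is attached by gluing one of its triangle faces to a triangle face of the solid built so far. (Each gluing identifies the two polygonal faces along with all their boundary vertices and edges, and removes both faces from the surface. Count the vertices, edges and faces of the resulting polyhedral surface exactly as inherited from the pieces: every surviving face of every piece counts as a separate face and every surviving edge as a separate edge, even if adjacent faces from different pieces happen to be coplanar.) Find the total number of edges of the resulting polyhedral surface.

A hexagonal antiprism: V=12, E=24, F=14.
Attach a triangular bipyramid (V=5, E=9, F=6) along a 3-gon: merge 3 vertices and 3 edges, delete both glued faces → V=14, E=30, F=18.
Attach a 13-gonal bipyramid (V=15, E=39, F=26) along a 3-gon: merge 3 vertices and 3 edges, delete both glued faces → V=26, E=66, F=42.
Attach a square pyramid (V=5, E=8, F=5) along a 3-gon: merge 3 vertices and 3 edges, delete both glued faces → V=28, E=71, F=45.
Check: V − E + F = 28 − 71 + 45 = 2.

71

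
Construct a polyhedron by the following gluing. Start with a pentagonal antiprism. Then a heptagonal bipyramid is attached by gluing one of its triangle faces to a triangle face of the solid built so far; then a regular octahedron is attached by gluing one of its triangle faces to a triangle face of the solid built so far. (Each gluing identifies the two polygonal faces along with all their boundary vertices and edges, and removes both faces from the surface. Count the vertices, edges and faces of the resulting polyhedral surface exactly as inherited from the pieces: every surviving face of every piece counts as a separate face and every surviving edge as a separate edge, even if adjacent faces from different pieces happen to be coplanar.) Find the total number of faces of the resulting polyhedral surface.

30

A pentagonal antiprism: V=10, E=20, F=12.
Attach a heptagonal bipyramid (V=9, E=21, F=14) along a 3-gon: merge 3 vertices and 3 edges, delete both glued faces → V=16, E=38, F=24.
Attach a regular octahedron (V=6, E=12, F=8) along a 3-gon: merge 3 vertices and 3 edges, delete both glued faces → V=19, E=47, F=30.
Check: V − E + F = 19 − 47 + 30 = 2.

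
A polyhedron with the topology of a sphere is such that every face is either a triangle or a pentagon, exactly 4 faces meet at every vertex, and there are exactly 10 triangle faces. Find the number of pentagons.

2

Let x be the number of pentagons; then F = 10 + x.
Edge–face incidences: 2E = 3·10 + 5·x = 30 + 5x.
Every vertex has degree 4, so 4V = 2E.
Euler: V − E + F = 2 ⇒ (2E)/4 − E + (10 + x) = 2.
Multiply by 8: 2·(2E) − 4·(2E) + 8·(10 + x) = 16, i.e. 80 + 8x − 2·(30 + 5x) = 16.
Collecting terms: −2x + 20 = 16, so −2x = −4, so x = 2.
Then 2E = 30 + 5·2 = 40, so E = 20, V = 2E/4 = 10, F = 10 + 2 = 12.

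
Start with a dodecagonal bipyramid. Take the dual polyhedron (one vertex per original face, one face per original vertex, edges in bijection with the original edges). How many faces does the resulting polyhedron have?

14

The base solid has V = 14, E = 36, F = 24.
The dual swaps V and F and preserves E: V′ = F = 24, E′ = E = 36, F′ = V = 14.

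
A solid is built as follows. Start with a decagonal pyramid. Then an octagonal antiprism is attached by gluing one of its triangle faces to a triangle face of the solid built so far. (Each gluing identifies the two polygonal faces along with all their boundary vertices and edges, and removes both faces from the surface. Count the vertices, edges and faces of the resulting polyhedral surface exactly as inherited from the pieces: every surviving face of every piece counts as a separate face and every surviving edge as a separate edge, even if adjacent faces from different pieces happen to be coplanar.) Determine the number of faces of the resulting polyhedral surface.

27

A decagonal pyramid: V=11, E=20, F=11.
Attach an octagonal antiprism (V=16, E=32, F=18) along a 3-gon: merge 3 vertices and 3 edges, delete both glued faces → V=24, E=49, F=27.
Check: V − E + F = 24 − 49 + 27 = 2.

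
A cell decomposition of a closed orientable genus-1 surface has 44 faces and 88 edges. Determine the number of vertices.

For a closed orientable surface of genus 1, χ = 2 − 2·1 = 0.
V = 0 + E − F = 0 + 88 − 44 = 44.

44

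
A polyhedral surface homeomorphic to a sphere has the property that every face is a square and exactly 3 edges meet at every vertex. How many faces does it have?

6

Each face has 4 edges and each edge borders two faces, so 2E = 4F.
Each vertex has degree 3, so 3V = 2E and hence V = 4F/3.
Euler: V − E + F = 2 ⇒ (4F/3) − (4F/2) + F = 2.
Multiply by 6: (8 − 12 + 6)F = 12, i.e. 2F = 12.
So F = 6, E = 4·6/2 = 12, V = 4·6/3 = 8.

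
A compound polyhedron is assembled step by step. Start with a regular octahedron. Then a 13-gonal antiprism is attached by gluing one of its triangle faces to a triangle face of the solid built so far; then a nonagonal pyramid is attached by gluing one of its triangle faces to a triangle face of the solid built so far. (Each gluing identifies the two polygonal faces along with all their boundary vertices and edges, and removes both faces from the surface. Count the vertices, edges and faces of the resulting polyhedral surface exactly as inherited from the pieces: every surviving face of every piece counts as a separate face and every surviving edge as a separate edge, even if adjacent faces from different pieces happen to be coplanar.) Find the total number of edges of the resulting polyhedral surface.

76

A regular octahedron: V=6, E=12, F=8.
Attach a 13-gonal antiprism (V=26, E=52, F=28) along a 3-gon: merge 3 vertices and 3 edges, delete both glued faces → V=29, E=61, F=34.
Attach a nonagonal pyramid (V=10, E=18, F=10) along a 3-gon: merge 3 vertices and 3 edges, delete both glued faces → V=36, E=76, F=42.
Check: V − E + F = 36 − 76 + 42 = 2.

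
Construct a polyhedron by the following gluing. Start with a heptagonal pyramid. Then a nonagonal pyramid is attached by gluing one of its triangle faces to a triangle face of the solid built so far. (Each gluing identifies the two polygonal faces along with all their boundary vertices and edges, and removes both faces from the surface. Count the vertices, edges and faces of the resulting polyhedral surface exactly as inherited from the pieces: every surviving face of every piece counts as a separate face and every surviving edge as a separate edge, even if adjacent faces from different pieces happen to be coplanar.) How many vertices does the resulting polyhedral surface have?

A heptagonal pyramid: V=8, E=14, F=8.
Attach a nonagonal pyramid (V=10, E=18, F=10) along a 3-gon: merge 3 vertices and 3 edges, delete both glued faces → V=15, E=29, F=16.
Check: V − E + F = 15 − 29 + 16 = 2.

15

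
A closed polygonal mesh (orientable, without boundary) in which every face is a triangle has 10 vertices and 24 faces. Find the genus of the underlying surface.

2

Every face is a triangle, so 2E = 3·24 = 72, giving E = 36.
χ = V − E + F = 10 − 36 + 24 = -2.
For a closed orientable surface χ = 2 − 2g, so g = (2 − (-2))/2 = 2.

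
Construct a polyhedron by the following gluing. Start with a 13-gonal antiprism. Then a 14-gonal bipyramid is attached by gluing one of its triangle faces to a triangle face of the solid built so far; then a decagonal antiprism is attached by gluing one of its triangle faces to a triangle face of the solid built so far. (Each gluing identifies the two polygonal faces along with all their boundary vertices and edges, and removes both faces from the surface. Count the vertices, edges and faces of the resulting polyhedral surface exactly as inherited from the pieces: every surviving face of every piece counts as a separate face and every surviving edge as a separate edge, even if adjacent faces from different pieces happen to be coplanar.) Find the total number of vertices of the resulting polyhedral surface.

56

A 13-gonal antiprism: V=26, E=52, F=28.
Attach a 14-gonal bipyramid (V=16, E=42, F=28) along a 3-gon: merge 3 vertices and 3 edges, delete both glued faces → V=39, E=91, F=54.
Attach a decagonal antiprism (V=20, E=40, F=22) along a 3-gon: merge 3 vertices and 3 edges, delete both glued faces → V=56, E=128, F=74.
Check: V − E + F = 56 − 128 + 74 = 2.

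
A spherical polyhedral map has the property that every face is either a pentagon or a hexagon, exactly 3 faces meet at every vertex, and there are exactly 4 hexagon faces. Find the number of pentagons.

Let x be the number of pentagons; then F = 4 + x.
Edge–face incidences: 2E = 6·4 + 5·x = 24 + 5x.
Every vertex has degree 3, so 3V = 2E.
Euler: V − E + F = 2 ⇒ (2E)/3 − E + (4 + x) = 2.
Multiply by 6: 2·(2E) − 3·(2E) + 6·(4 + x) = 12, i.e. 24 + 6x − (24 + 5x) = 12.
Collecting terms: x = 12.
Then 2E = 24 + 5·12 = 84, so E = 42, V = 2E/3 = 28, F = 4 + 12 = 16.

12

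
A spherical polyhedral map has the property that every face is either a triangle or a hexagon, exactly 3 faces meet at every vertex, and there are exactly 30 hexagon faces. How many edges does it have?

Let x be the number of triangles; then F = 30 + x.
Edge–face incidences: 2E = 6·30 + 3·x = 180 + 3x.
Every vertex has degree 3, so 3V = 2E.
Euler: V − E + F = 2 ⇒ (2E)/3 − E + (30 + x) = 2.
Multiply by 6: 2·(2E) − 3·(2E) + 6·(30 + x) = 12, i.e. 180 + 6x − (180 + 3x) = 12.
Collecting terms: 3x = 12, so x = 4.
Then 2E = 180 + 3·4 = 192, so E = 96, V = 2E/3 = 64, F = 30 + 4 = 34.

96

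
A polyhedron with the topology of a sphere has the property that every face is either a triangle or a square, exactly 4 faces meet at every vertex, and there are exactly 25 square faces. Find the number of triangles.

Let x be the number of triangles; then F = 25 + x.
Edge–face incidences: 2E = 4·25 + 3·x = 100 + 3x.
Every vertex has degree 4, so 4V = 2E.
Euler: V − E + F = 2 ⇒ (2E)/4 − E + (25 + x) = 2.
Multiply by 8: 2·(2E) − 4·(2E) + 8·(25 + x) = 16, i.e. 200 + 8x − 2·(100 + 3x) = 16.
Collecting terms: 2x = 16, so x = 8.
Then 2E = 100 + 3·8 = 124, so E = 62, V = 2E/4 = 31, F = 25 + 8 = 33.

8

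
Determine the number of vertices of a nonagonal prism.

A prism on an n-gon has two n-gon bases and n rectangular sides: V = 2·9 = 18, E = 3·9 = 27, F = 9 + 2 = 11.

18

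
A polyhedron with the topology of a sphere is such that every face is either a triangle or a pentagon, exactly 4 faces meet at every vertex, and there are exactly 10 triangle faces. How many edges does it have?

Let x be the number of pentagons; then F = 10 + x.
Edge–face incidences: 2E = 3·10 + 5·x = 30 + 5x.
Every vertex has degree 4, so 4V = 2E.
Euler: V − E + F = 2 ⇒ (2E)/4 − E + (10 + x) = 2.
Multiply by 8: 2·(2E) − 4·(2E) + 8·(10 + x) = 16, i.e. 80 + 8x − 2·(30 + 5x) = 16.
Collecting terms: −2x + 20 = 16, so −2x = −4, so x = 2.
Then 2E = 30 + 5·2 = 40, so E = 20, V = 2E/4 = 10, F = 10 + 2 = 12.

20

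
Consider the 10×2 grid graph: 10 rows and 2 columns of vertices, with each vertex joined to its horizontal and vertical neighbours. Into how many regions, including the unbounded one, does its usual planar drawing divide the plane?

10

The grid has V = 10·2 = 20 vertices and E = 10·1 + 2·9 = 28 edges.
F = 2 − V + E = 2 − 20 + 28 = 10.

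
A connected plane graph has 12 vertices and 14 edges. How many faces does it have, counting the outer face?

Euler's formula for a connected plane graph: V − E + F = 2, so F = 2 − 12 + 14 = 4.

4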